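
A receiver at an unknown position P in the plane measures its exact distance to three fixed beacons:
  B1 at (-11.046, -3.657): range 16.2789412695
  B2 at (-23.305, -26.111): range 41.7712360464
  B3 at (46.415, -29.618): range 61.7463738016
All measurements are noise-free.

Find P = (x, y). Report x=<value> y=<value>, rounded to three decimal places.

x=-1.397 y=9.454

eq1: (x + 11.046)² + (y + 3.657)² = 16.2789412695²
eq2: (x + 23.305)² + (y + 26.111)² = 41.7712360464²
eq3: (x − 46.415)² + (y + 29.618)² = 61.7463738016²
eq3−eq2, eq3−eq1 (x²,y² cancel):
  -139.440·x + 7.014·y = 261.107714
  -114.922·x + 51.922·y = 651.420365
det = -139.440·51.922 − 7.014·-114.922 = -6433.940772
x = (261.107714·51.922 − 7.014·651.420365) / -6433.940772 = -1.396993
y = (-139.440·651.420365 − 261.107714·-114.922) / -6433.940772 = 9.454087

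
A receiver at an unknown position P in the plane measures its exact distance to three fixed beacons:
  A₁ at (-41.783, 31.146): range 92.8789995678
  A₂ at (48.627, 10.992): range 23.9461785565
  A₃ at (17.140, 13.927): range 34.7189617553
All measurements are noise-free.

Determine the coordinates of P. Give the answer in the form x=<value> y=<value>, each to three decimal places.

x=40.677 y=-11.596

eq1: (x + 41.783)² + (y − 31.146)² = 92.8789995678²
eq2: (x − 48.627)² + (y − 10.992)² = 23.9461785565²
eq3: (x − 17.140)² + (y − 13.927)² = 34.7189617553²
eq2−eq3, eq2−eq1 (x²,y² cancel):
  -62.974·x + 5.870·y = -2629.655102
  -180.820·x + 40.308·y = -7822.605881
det = -62.974·40.308 − 5.870·-180.820 = -1476.942592
x = (-2629.655102·40.308 − 5.870·-7822.605881) / -1476.942592 = 40.676897
y = (-62.974·-7822.605881 − -2629.655102·-180.820) / -1476.942592 = -11.595946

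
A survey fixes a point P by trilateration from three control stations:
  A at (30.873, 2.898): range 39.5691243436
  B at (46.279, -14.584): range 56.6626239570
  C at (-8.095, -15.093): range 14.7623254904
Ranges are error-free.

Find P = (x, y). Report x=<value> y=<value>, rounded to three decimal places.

eq1: (x − 30.873)² + (y − 2.898)² = 39.5691243436²
eq2: (x − 46.279)² + (y + 14.584)² = 56.6626239570²
eq3: (x + 8.095)² + (y + 15.093)² = 14.7623254904²
eq2−eq3, eq2−eq1 (x²,y² cancel):
  -108.748·x − 1.018·y = 931.615477
  -30.812·x + 34.964·y = 252.038988
det = -108.748·34.964 − -1.018·-30.812 = -3833.631688
x = (931.615477·34.964 − -1.018·252.038988) / -3833.631688 = -8.563572
y = (-108.748·252.038988 − 931.615477·-30.812) / -3833.631688 = -0.338113

x=-8.564 y=-0.338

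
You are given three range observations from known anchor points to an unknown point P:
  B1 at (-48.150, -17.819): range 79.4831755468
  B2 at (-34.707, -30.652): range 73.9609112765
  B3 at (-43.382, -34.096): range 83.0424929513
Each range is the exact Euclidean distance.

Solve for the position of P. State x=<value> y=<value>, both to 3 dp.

x=25.273 y=12.622

eq1: (x + 48.150)² + (y + 17.819)² = 79.4831755468²
eq2: (x + 34.707)² + (y + 30.652)² = 73.9609112765²
eq3: (x + 43.382)² + (y + 34.096)² = 83.0424929513²
eq2−eq3, eq2−eq1 (x²,y² cancel):
  -17.350·x − 6.888·y = -525.425052
  -26.886·x + 25.666·y = -355.540490
det = -17.350·25.666 − -6.888·-26.886 = -630.495868
x = (-525.425052·25.666 − -6.888·-355.540490) / -630.495868 = 25.273000
y = (-17.350·-355.540490 − -525.425052·-26.886) / -630.495868 = 12.621733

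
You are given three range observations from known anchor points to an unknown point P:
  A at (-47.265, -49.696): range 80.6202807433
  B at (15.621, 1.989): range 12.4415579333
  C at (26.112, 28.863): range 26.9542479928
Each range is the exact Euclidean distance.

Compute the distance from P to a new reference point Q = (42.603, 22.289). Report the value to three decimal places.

38.041

eq1: (x + 47.265)² + (y + 49.696)² = 80.6202807433²
eq2: (x − 15.621)² + (y − 1.989)² = 12.4415579333²
eq3: (x − 26.112)² + (y − 28.863)² = 26.9542479928²
eq2−eq3, eq2−eq1 (x²,y² cancel):
  20.982·x + 53.748·y = 695.198430
  -125.772·x − 103.370·y = -1889.136424
det = 20.982·-103.370 − 53.748·-125.772 = 4591.084116
x = (695.198430·-103.370 − 53.748·-1889.136424) / 4591.084116 = 6.463537
y = (20.982·-1889.136424 − 695.198430·-125.772) / 4591.084116 = 10.411187
|P − Q| = √((6.463537 − 42.603)² + (10.411187 − 22.289)²) = 38.041336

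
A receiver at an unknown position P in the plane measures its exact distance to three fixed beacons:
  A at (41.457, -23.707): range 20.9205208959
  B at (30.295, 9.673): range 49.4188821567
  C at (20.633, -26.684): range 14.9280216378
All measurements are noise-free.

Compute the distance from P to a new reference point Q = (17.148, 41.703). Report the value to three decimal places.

82.109

eq1: (x − 41.457)² + (y + 23.707)² = 20.9205208959²
eq2: (x − 30.295)² + (y − 9.673)² = 49.4188821567²
eq3: (x − 20.633)² + (y + 26.684)² = 14.9280216378²
eq2−eq3, eq2−eq1 (x²,y² cancel):
  -19.324·x − 72.714·y = 2345.782675
  22.324·x − 66.760·y = 3273.908463
det = -19.324·-66.760 − -72.714·22.324 = 2913.337576
x = (2345.782675·-66.760 − -72.714·3273.908463) / 2913.337576 = 27.959180
y = (-19.324·3273.908463 − 2345.782675·22.324) / 2913.337576 = -39.690649
|P − Q| = √((27.959180 − 17.148)² + (-39.690649 − 41.703)²) = 82.108512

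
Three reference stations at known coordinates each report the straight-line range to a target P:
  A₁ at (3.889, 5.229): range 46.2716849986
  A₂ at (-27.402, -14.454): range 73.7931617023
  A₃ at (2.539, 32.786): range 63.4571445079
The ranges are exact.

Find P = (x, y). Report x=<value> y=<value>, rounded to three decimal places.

eq1: (x − 3.889)² + (y − 5.229)² = 46.2716849986²
eq2: (x + 27.402)² + (y + 14.454)² = 73.7931617023²
eq3: (x − 2.539)² + (y − 32.786)² = 63.4571445079²
eq1−eq3, eq1−eq2 (x²,y² cancel):
  -2.700·x + 55.114·y = -846.838801
  -62.582·x − 39.366·y = -2387.040923
det = -2.700·-39.366 − 55.114·-62.582 = 3555.432548
x = (-846.838801·-39.366 − 55.114·-2387.040923) / 3555.432548 = 46.378613
y = (-2.700·-2387.040923 − -846.838801·-62.582) / 3555.432548 = -13.093162

x=46.379 y=-13.093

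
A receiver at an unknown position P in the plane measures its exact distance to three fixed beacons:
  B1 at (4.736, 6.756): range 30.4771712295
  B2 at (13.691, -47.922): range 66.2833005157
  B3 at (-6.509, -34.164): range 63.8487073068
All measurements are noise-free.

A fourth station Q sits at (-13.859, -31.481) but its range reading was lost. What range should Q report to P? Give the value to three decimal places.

eq1: (x − 4.736)² + (y − 6.756)² = 30.4771712295²
eq2: (x − 13.691)² + (y + 47.922)² = 66.2833005157²
eq3: (x + 6.509)² + (y + 34.164)² = 63.8487073068²
eq2−eq3, eq2−eq1 (x²,y² cancel):
  -40.400·x + 27.516·y = -957.597085
  -17.910·x + 109.356·y = 1048.729628
det = -40.400·109.356 − 27.516·-17.910 = -3925.170840
x = (-957.597085·109.356 − 27.516·1048.729628) / -3925.170840 = 34.030578
y = (-40.400·1048.729628 − -957.597085·-17.910) / -3925.170840 = 15.163478
|P − Q| = √((34.030578 − -13.859)² + (15.163478 − -31.481)²) = 66.851469

66.851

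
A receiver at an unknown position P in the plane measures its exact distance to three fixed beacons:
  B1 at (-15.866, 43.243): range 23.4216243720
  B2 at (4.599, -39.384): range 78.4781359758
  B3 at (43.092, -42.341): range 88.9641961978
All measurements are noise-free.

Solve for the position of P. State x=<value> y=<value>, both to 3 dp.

eq1: (x + 15.866)² + (y − 43.243)² = 23.4216243720²
eq2: (x − 4.599)² + (y + 39.384)² = 78.4781359758²
eq3: (x − 43.092)² + (y + 42.341)² = 88.9641961978²
eq3−eq2, eq3−eq1 (x²,y² cancel):
  -76.986·x + 5.914·y = -321.620109
  -117.916·x + 171.168·y = 5838.061977
det = -76.986·171.168 − 5.914·-117.916 = -12480.184424
x = (-321.620109·171.168 − 5.914·5838.061977) / -12480.184424 = 7.177568
y = (-76.986·5838.061977 − -321.620109·-117.916) / -12480.184424 = 39.051762

x=7.178 y=39.052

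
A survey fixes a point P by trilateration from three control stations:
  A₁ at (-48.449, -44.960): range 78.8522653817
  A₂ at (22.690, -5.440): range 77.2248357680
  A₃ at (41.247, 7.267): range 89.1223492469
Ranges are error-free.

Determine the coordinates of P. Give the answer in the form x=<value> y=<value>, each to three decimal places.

eq1: (x + 48.449)² + (y + 44.960)² = 78.8522653817²
eq2: (x − 22.690)² + (y + 5.440)² = 77.2248357680²
eq3: (x − 41.247)² + (y − 7.267)² = 89.1223492469²
eq3−eq2, eq3−eq1 (x²,y² cancel):
  -37.114·x − 25.414·y = 769.423278
  -179.392·x − 104.454·y = 4339.696282
det = -37.114·-104.454 − -25.414·-179.392 = -682.362532
x = (769.423278·-104.454 − -25.414·4339.696282) / -682.362532 = -43.847223
y = (-37.114·4339.696282 − 769.423278·-179.392) / -682.362532 = 33.757872

x=-43.847 y=33.758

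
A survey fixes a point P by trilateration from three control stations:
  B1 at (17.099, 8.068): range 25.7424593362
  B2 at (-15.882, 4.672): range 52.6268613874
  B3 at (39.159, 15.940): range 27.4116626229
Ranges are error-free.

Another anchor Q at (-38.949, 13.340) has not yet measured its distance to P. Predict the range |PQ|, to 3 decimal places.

77.242

eq1: (x − 17.099)² + (y − 8.068)² = 25.7424593362²
eq2: (x + 15.882)² + (y − 4.672)² = 52.6268613874²
eq3: (x − 39.159)² + (y − 15.940)² = 27.4116626229²
eq3−eq2, eq3−eq1 (x²,y² cancel):
  -110.082·x − 22.536·y = -3531.632665
  -44.120·x − 15.744·y = -1341.317421
det = -110.082·-15.744 − -22.536·-44.120 = 738.842688
x = (-3531.632665·-15.744 − -22.536·-1341.317421) / 738.842688 = 34.343028
y = (-110.082·-1341.317421 − -3531.632665·-44.120) / 738.842688 = -11.045286
|P − Q| = √((34.343028 − -38.949)² + (-11.045286 − 13.340)²) = 77.242240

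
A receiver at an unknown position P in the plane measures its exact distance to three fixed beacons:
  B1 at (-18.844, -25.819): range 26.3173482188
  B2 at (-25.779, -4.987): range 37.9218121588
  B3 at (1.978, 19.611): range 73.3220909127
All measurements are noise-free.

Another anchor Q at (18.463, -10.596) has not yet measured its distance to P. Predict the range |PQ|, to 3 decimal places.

66.397

eq1: (x + 18.844)² + (y + 25.819)² = 26.3173482188²
eq2: (x + 25.779)² + (y + 4.987)² = 37.9218121588²
eq3: (x − 1.978)² + (y − 19.611)² = 73.3220909127²
eq3−eq2, eq3−eq1 (x²,y² cancel):
  -55.514·x − 49.196·y = 4238.988383
  -41.644·x − 90.860·y = 5316.739491
det = -55.514·-90.860 − -49.196·-41.644 = 2995.283816
x = (4238.988383·-90.860 − -49.196·5316.739491) / 2995.283816 = -41.262256
y = (-55.514·5316.739491 − 4238.988383·-41.644) / 2995.283816 = -39.603941
|P − Q| = √((-41.262256 − 18.463)² + (-39.603941 − -10.596)²) = 66.397040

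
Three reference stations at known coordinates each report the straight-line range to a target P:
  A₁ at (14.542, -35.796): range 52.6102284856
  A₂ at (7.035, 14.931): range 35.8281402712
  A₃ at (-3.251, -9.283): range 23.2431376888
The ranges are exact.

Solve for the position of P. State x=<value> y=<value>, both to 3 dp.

x=-25.006 y=-1.101

eq1: (x − 14.542)² + (y + 35.796)² = 52.6102284856²
eq2: (x − 7.035)² + (y − 14.931)² = 35.8281402712²
eq3: (x + 3.251)² + (y + 9.283)² = 23.2431376888²
eq3−eq2, eq3−eq1 (x²,y² cancel):
  20.572·x + 48.428·y = -567.729290
  35.586·x − 53.026·y = -831.512402
det = 20.572·-53.026 − 48.428·35.586 = -2814.209680
x = (-567.729290·-53.026 − 48.428·-831.512402) / -2814.209680 = -25.006273
y = (20.572·-831.512402 − -567.729290·35.586) / -2814.209680 = -1.100608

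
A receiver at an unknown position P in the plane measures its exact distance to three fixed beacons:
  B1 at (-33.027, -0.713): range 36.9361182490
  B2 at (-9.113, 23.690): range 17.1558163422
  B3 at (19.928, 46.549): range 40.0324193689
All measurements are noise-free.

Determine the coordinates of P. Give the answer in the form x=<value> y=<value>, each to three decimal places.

eq1: (x + 33.027)² + (y + 0.713)² = 36.9361182490²
eq2: (x + 9.113)² + (y − 23.690)² = 17.1558163422²
eq3: (x − 19.928)² + (y − 46.549)² = 40.0324193689²
eq2−eq1, eq2−eq3 (x²,y² cancel):
  -47.828·x − 48.806·y = -622.926568
  58.082·x + 45.718·y = 611.399150
det = -47.828·45.718 − -48.806·58.082 = 648.149588
x = (-622.926568·45.718 − -48.806·611.399150) / 648.149588 = 2.099809
y = (-47.828·611.399150 − -622.926568·58.082) / 648.149588 = 10.705588

x=2.100 y=10.706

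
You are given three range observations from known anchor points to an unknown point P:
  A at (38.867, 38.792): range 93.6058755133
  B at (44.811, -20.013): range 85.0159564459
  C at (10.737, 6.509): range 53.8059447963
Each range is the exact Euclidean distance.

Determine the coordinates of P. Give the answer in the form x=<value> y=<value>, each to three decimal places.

eq1: (x − 38.867)² + (y − 38.792)² = 93.6058755133²
eq2: (x − 44.811)² + (y + 20.013)² = 85.0159564459²
eq3: (x − 10.737)² + (y − 6.509)² = 53.8059447963²
eq2−eq1, eq2−eq3 (x²,y² cancel):
  -11.888·x + 117.610·y = -927.430017
  -68.148·x + 53.044·y = 2081.737515
det = -11.888·53.044 − 117.610·-68.148 = 7384.299208
x = (-927.430017·53.044 − 117.610·2081.737515) / 7384.299208 = -39.817962
y = (-11.888·2081.737515 − -927.430017·-68.148) / 7384.299208 = -11.910432

x=-39.818 y=-11.910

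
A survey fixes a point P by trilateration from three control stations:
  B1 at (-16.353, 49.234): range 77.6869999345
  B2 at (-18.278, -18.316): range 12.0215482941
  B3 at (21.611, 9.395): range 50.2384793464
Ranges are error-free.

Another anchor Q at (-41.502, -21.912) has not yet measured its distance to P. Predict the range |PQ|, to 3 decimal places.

30.586

eq1: (x + 16.353)² + (y − 49.234)² = 77.6869999345²
eq2: (x + 18.278)² + (y + 18.316)² = 12.0215482941²
eq3: (x − 21.611)² + (y − 9.395)² = 50.2384793464²
eq2−eq3, eq2−eq1 (x²,y² cancel):
  79.778·x + 55.422·y = -2493.646978
  3.850·x + 135.100·y = -3868.906110
det = 79.778·135.100 − 55.422·3.850 = 10564.633100
x = (-2493.646978·135.100 − 55.422·-3868.906110) / 10564.633100 = -11.592375
y = (79.778·-3868.906110 − -2493.646978·3.850) / 10564.633100 = -28.306998
|P − Q| = √((-11.592375 − -41.502)² + (-28.306998 − -21.912)²) = 30.585645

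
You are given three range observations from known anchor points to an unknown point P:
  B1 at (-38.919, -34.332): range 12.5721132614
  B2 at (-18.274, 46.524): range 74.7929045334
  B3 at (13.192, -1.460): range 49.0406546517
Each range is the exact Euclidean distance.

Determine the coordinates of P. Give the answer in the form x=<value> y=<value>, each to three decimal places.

x=-28.306 y=-27.593

eq1: (x + 38.919)² + (y + 34.332)² = 12.5721132614²
eq2: (x + 18.274)² + (y − 46.524)² = 74.7929045334²
eq3: (x − 13.192)² + (y + 1.460)² = 49.0406546517²
eq2−eq1, eq2−eq3 (x²,y² cancel):
  -41.290·x − 161.712·y = 5630.873670
  62.932·x − 95.968·y = 866.731572
det = -41.290·-95.968 − -161.712·62.932 = 14139.378304
x = (5630.873670·-95.968 − -161.712·866.731572) / 14139.378304 = -28.305544
y = (-41.290·866.731572 − 5630.873670·62.932) / 14139.378304 = -27.593115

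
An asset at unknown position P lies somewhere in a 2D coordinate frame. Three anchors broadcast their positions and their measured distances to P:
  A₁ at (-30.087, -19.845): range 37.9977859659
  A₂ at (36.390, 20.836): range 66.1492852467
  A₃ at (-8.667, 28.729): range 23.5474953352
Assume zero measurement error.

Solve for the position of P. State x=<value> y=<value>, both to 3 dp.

x=-29.705 y=18.151

eq1: (x + 30.087)² + (y + 19.845)² = 37.9977859659²
eq2: (x − 36.390)² + (y − 20.836)² = 66.1492852467²
eq3: (x + 8.667)² + (y − 28.729)² = 23.5474953352²
eq3−eq1, eq3−eq2 (x²,y² cancel):
  -42.840·x − 97.148·y = -490.767938
  90.114·x − 15.786·y = -2963.344736
det = -42.840·-15.786 − -97.148·90.114 = 9430.667112
x = (-490.767938·-15.786 − -97.148·-2963.344736) / 9430.667112 = -29.704765
y = (-42.840·-2963.344736 − -490.767938·90.114) / 9430.667112 = 18.150863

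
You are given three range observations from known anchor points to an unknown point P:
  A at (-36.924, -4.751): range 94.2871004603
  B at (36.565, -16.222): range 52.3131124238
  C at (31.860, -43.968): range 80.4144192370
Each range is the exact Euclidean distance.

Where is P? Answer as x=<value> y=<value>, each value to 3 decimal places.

x=48.733 y=34.656

eq1: (x + 36.924)² + (y + 4.751)² = 94.2871004603²
eq2: (x − 36.565)² + (y + 16.222)² = 52.3131124238²
eq3: (x − 31.860)² + (y + 43.968)² = 80.4144192370²
eq1−eq3, eq1−eq2 (x²,y² cancel):
  137.568·x − 78.434·y = 3985.869339
  146.978·x − 22.942·y = 6367.594314
det = 137.568·-22.942 − -78.434·146.978 = 8371.987396
x = (3985.869339·-22.942 − -78.434·6367.594314) / 8371.987396 = 48.733002
y = (137.568·6367.594314 − 3985.869339·146.978) / 8371.987396 = 34.656300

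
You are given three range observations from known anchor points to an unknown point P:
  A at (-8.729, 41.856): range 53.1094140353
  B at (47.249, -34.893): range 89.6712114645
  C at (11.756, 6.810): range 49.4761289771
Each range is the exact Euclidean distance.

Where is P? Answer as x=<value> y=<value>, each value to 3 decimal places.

x=-36.675 y=-3.306

eq1: (x + 8.729)² + (y − 41.856)² = 53.1094140353²
eq2: (x − 47.249)² + (y + 34.893)² = 89.6712114645²
eq3: (x − 11.756)² + (y − 6.810)² = 49.4761289771²
eq1−eq3, eq1−eq2 (x²,y² cancel):
  40.970·x − 70.092·y = -1270.818020
  111.956·x − 153.498·y = -3598.447033
det = 40.970·-153.498 − -70.092·111.956 = 1558.406892
x = (-1270.818020·-153.498 − -70.092·-3598.447033) / 1558.406892 = -36.674841
y = (40.970·-3598.447033 − -1270.818020·111.956) / 1558.406892 = -3.306372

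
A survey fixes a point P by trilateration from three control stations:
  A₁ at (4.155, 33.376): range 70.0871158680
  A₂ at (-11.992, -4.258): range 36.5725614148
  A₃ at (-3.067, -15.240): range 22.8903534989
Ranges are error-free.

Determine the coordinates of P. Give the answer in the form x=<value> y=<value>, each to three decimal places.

eq1: (x − 4.155)² + (y − 33.376)² = 70.0871158680²
eq2: (x + 11.992)² + (y + 4.258)² = 36.5725614148²
eq3: (x + 3.067)² + (y + 15.240)² = 22.8903534989²
eq1−eq3, eq1−eq2 (x²,y² cancel):
  -14.444·x − 97.232·y = 3498.678215
  -32.294·x − 75.268·y = 2605.368789
det = -14.444·-75.268 − -97.232·-32.294 = -2052.839216
x = (3498.678215·-75.268 − -97.232·2605.368789) / -2052.839216 = 4.877778
y = (-14.444·2605.368789 − 3498.678215·-32.294) / -2052.839216 = -36.707389

x=4.878 y=-36.707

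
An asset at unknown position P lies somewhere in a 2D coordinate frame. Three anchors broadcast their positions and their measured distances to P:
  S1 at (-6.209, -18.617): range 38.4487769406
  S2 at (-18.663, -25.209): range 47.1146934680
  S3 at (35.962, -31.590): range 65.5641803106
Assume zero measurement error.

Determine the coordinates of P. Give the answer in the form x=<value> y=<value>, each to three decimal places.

x=-4.748 y=19.804

eq1: (x + 6.209)² + (y + 18.617)² = 38.4487769406²
eq2: (x + 18.663)² + (y + 25.209)² = 47.1146934680²
eq3: (x − 35.962)² + (y + 31.590)² = 65.5641803106²
eq3−eq2, eq3−eq1 (x²,y² cancel):
  -109.250·x + 12.762·y = 771.475105
  -84.342·x + 25.946·y = 914.304118
det = -109.250·25.946 − 12.762·-84.342 = -1758.227896
x = (771.475105·25.946 − 12.762·914.304118) / -1758.227896 = -4.748158
y = (-109.250·914.304118 − 771.475105·-84.342) / -1758.227896 = 19.804015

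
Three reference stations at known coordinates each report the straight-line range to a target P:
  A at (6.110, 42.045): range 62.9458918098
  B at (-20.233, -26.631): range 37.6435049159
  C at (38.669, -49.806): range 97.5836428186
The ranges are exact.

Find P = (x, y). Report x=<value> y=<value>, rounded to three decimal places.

eq1: (x − 6.110)² + (y − 42.045)² = 62.9458918098²
eq2: (x + 20.233)² + (y + 26.631)² = 37.6435049159²
eq3: (x − 38.669)² + (y + 49.806)² = 97.5836428186²
eq2−eq1, eq2−eq3 (x²,y² cancel):
  52.686·x + 137.352·y = -1858.622158
  117.804·x − 46.350·y = -5248.189136
det = 52.686·-46.350 − 137.352·117.804 = -18622.611108
x = (-1858.622158·-46.350 − 137.352·-5248.189136) / -18622.611108 = -43.334225
y = (52.686·-5248.189136 − -1858.622158·117.804) / -18622.611108 = 3.090489

x=-43.334 y=3.090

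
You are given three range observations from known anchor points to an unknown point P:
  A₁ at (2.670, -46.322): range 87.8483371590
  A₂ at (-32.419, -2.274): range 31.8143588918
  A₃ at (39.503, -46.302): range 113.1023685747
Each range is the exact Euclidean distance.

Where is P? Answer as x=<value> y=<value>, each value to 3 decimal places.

x=-47.842 y=25.552

eq1: (x − 2.670)² + (y + 46.322)² = 87.8483371590²
eq2: (x + 32.419)² + (y + 2.274)² = 31.8143588918²
eq3: (x − 39.503)² + (y + 46.302)² = 113.1023685747²
eq1−eq2, eq1−eq3 (x²,y² cancel):
  -70.178·x + 88.096·y = 5608.482963
  73.666·x + 0.040·y = -3523.309807
det = -70.178·0.040 − 88.096·73.666 = -6492.487056
x = (5608.482963·0.040 − 88.096·-3523.309807) / -6492.487056 = -47.842042
y = (-70.178·-3523.309807 − 5608.482963·73.666) / -6492.487056 = 25.551945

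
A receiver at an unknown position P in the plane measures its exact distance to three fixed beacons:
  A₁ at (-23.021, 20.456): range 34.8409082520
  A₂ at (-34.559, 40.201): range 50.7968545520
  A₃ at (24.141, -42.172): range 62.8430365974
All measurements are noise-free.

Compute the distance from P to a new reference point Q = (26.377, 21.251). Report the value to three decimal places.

eq1: (x + 23.021)² + (y − 20.456)² = 34.8409082520²
eq2: (x + 34.559)² + (y − 40.201)² = 50.7968545520²
eq3: (x − 24.141)² + (y + 42.172)² = 62.8430365974²
eq1−eq3, eq1−eq2 (x²,y² cancel):
  94.324·x − 125.256·y = -1322.507273
  -23.076·x + 39.490·y = 495.598960
det = 94.324·39.490 − -125.256·-23.076 = 834.447304
x = (-1322.507273·39.490 − -125.256·495.598960) / 834.447304 = 11.805336
y = (94.324·495.598960 − -1322.507273·-23.076) / 834.447304 = 19.448440
|P − Q| = √((11.805336 − 26.377)² + (19.448440 − 21.251)²) = 14.682731

14.683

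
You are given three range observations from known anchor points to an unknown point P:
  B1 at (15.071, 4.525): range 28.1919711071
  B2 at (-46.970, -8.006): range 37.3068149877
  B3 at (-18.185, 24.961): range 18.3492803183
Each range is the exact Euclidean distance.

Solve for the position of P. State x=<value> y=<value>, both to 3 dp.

eq1: (x − 15.071)² + (y − 4.525)² = 28.1919711071²
eq2: (x + 46.970)² + (y + 8.006)² = 37.3068149877²
eq3: (x + 18.185)² + (y − 24.961)² = 18.3492803183²
eq2−eq3, eq2−eq1 (x²,y² cancel):
  57.570·x + 65.934·y = -261.428834
  124.082·x + 25.062·y = -1425.655060
det = 57.570·25.062 − 65.934·124.082 = -6738.403248
x = (-261.428834·25.062 − 65.934·-1425.655060) / -6738.403248 = -12.977438
y = (57.570·-1425.655060 − -261.428834·124.082) / -6738.403248 = 7.366189

x=-12.977 y=7.366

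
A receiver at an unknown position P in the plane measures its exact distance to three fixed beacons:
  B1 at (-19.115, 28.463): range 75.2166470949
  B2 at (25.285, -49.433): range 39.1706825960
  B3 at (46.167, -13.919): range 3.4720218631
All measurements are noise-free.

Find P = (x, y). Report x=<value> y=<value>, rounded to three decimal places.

x=42.723 y=-14.358

eq1: (x + 19.115)² + (y − 28.463)² = 75.2166470949²
eq2: (x − 25.285)² + (y + 49.433)² = 39.1706825960²
eq3: (x − 46.167)² + (y + 13.919)² = 3.4720218631²
eq1−eq2, eq1−eq3 (x²,y² cancel):
  88.800·x − 155.792·y = 6030.628745
  130.564·x − 84.764·y = 6795.093920
det = 88.800·-84.764 − -155.792·130.564 = 12813.783488
x = (6030.628745·-84.764 − -155.792·6795.093920) / 12813.783488 = 42.722827
y = (88.800·6795.093920 − 6030.628745·130.564) / 12813.783488 = -14.357873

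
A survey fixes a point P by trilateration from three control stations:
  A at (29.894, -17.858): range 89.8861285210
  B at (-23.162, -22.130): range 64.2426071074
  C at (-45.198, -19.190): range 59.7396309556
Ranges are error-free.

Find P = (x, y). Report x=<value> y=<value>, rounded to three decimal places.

x=-38.728 y=40.198

eq1: (x − 29.894)² + (y + 17.858)² = 89.8861285210²
eq2: (x + 23.162)² + (y + 22.130)² = 64.2426071074²
eq3: (x + 45.198)² + (y + 19.190)² = 59.7396309556²
eq1−eq3, eq1−eq2 (x²,y² cancel):
  -150.184·x − 2.664·y = 5709.248498
  -106.112·x − 8.544·y = 3766.059277
det = -150.184·-8.544 − -2.664·-106.112 = 1000.489728
x = (5709.248498·-8.544 − -2.664·3766.059277) / 1000.489728 = -38.728071
y = (-150.184·3766.059277 − 5709.248498·-106.112) / 1000.489728 = 40.198244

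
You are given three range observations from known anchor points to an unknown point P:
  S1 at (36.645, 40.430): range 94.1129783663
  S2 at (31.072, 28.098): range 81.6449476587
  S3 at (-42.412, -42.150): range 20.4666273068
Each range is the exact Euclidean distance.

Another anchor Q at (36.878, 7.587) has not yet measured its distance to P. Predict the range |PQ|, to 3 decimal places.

75.083

eq1: (x − 36.645)² + (y − 40.430)² = 94.1129783663²
eq2: (x − 31.072)² + (y − 28.098)² = 81.6449476587²
eq3: (x + 42.412)² + (y + 42.150)² = 20.4666273068²
eq3−eq1, eq3−eq2 (x²,y² cancel):
  158.114·x + 165.160·y = -9036.329183
  146.968·x + 140.496·y = -8067.448101
det = 158.114·140.496 − 165.160·146.968 = -2058.850336
x = (-9036.329183·140.496 − 165.160·-8067.448101) / -2058.850336 = -30.527534
y = (158.114·-8067.448101 − -9036.329183·146.968) / -2058.850336 = -25.487398
|P − Q| = √((-30.527534 − 36.878)² + (-25.487398 − 7.587)²) = 75.082766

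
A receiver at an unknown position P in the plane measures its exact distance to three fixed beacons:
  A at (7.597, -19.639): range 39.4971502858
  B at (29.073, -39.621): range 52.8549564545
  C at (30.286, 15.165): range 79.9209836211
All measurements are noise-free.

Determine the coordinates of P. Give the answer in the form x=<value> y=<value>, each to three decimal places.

x=-23.613 y=-43.846

eq1: (x − 7.597)² + (y + 19.639)² = 39.4971502858²
eq2: (x − 29.073)² + (y + 39.621)² = 52.8549564545²
eq3: (x − 30.286)² + (y − 15.165)² = 79.9209836211²
eq3−eq2, eq3−eq1 (x²,y² cancel):
  -2.426·x − 109.572·y = 4861.561150
  -45.378·x − 69.608·y = 4123.524451
det = -2.426·-69.608 − -109.572·-45.378 = -4803.289208
x = (4861.561150·-69.608 − -109.572·4123.524451) / -4803.289208 = -23.612834
y = (-2.426·4123.524451 − 4861.561150·-45.378) / -4803.289208 = -43.845840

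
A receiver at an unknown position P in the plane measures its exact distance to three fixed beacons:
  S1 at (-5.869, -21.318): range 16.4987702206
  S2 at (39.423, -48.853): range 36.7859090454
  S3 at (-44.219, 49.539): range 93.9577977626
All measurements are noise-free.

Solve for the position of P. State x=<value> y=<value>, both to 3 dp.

eq1: (x + 5.869)² + (y + 21.318)² = 16.4987702206²
eq2: (x − 39.423)² + (y + 48.853)² = 36.7859090454²
eq3: (x + 44.219)² + (y − 49.539)² = 93.9577977626²
eq1−eq2, eq1−eq3 (x²,y² cancel):
  90.584·x − 55.070·y = 2370.892567
  -76.700·x + 141.714·y = -4635.328145
det = 90.584·141.714 − -55.070·-76.700 = 8613.151976
x = (2370.892567·141.714 − -55.070·-4635.328145) / 8613.151976 = 9.371848
y = (90.584·-4635.328145 − 2370.892567·-76.700) / 8613.151976 = -27.636701

x=9.372 y=-27.637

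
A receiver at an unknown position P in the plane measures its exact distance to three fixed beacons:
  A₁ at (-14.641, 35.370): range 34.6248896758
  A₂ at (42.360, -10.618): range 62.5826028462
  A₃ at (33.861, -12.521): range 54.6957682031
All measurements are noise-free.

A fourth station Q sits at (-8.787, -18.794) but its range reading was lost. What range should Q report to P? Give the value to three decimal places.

22.365

eq1: (x + 14.641)² + (y − 35.370)² = 34.6248896758²
eq2: (x − 42.360)² + (y + 10.618)² = 62.5826028462²
eq3: (x − 33.861)² + (y + 12.521)² = 54.6957682031²
eq2−eq1, eq2−eq3 (x²,y² cancel):
  -114.002·x + 91.976·y = 2275.983451
  -16.998·x − 3.806·y = 321.186358
det = -114.002·-3.806 − 91.976·-16.998 = 1997.299660
x = (2275.983451·-3.806 − 91.976·321.186358) / 1997.299660 = -19.127740
y = (-114.002·321.186358 − 2275.983451·-16.998) / 1997.299660 = 1.037040
|P − Q| = √((-19.127740 − -8.787)² + (1.037040 − -18.794)²) = 22.365175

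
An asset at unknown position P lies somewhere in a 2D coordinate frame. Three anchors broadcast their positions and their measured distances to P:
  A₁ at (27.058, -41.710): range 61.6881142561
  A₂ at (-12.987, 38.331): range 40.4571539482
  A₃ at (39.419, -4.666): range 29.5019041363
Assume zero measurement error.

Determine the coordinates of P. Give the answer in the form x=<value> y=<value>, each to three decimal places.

x=23.000 y=19.844

eq1: (x − 27.058)² + (y + 41.710)² = 61.6881142561²
eq2: (x + 12.987)² + (y − 38.331)² = 40.4571539482²
eq3: (x − 39.419)² + (y + 4.666)² = 29.5019041363²
eq2−eq3, eq2−eq1 (x²,y² cancel):
  104.812·x − 85.994·y = 704.120345
  80.090·x − 160.082·y = -1334.710401
det = 104.812·-160.082 − -85.994·80.090 = -9891.255124
x = (704.120345·-160.082 − -85.994·-1334.710401) / -9891.255124 = 22.999516
y = (104.812·-1334.710401 − 704.120345·80.090) / -9891.255124 = 19.844465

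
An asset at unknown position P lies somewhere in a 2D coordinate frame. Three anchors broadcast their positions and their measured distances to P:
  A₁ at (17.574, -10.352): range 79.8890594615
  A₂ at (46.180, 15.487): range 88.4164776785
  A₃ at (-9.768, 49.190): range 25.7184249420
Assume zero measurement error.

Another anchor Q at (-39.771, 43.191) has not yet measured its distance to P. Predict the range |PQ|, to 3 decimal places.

eq1: (x − 17.574)² + (y + 10.352)² = 79.8890594615²
eq2: (x − 46.180)² + (y − 15.487)² = 88.4164776785²
eq3: (x + 9.768)² + (y − 49.190)² = 25.7184249420²
eq2−eq3, eq2−eq1 (x²,y² cancel):
  -111.896·x + 67.406·y = 7298.666499
  -57.212·x − 51.678·y = -521.218486
det = -111.896·-51.678 − 67.406·-57.212 = 9638.993560
x = (7298.666499·-51.678 − 67.406·-521.218486) / 9638.993560 = -35.485783
y = (-111.896·-521.218486 − 7298.666499·-57.212) / 9638.993560 = 49.371708
|P − Q| = √((-35.485783 − -39.771)² + (49.371708 − 43.191)²) = 7.520920

7.521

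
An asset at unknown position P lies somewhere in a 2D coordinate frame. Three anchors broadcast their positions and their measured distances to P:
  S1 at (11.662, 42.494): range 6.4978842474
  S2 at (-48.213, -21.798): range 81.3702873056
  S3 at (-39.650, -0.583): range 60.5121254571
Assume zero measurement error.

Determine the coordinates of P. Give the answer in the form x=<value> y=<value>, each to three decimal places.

x=6.949 y=38.021

eq1: (x − 11.662)² + (y − 42.494)² = 6.4978842474²
eq2: (x + 48.213)² + (y + 21.798)² = 81.3702873056²
eq3: (x + 39.650)² + (y + 0.583)² = 60.5121254571²
eq1−eq3, eq1−eq2 (x²,y² cancel):
  -102.624·x − 86.154·y = -3988.774719
  -119.750·x − 128.584·y = -5720.997264
det = -102.624·-128.584 − -86.154·-119.750 = 2878.862916
x = (-3988.774719·-128.584 − -86.154·-5720.997264) / 2878.862916 = 6.949206
y = (-102.624·-5720.997264 − -3988.774719·-119.750) / 2878.862916 = 38.020515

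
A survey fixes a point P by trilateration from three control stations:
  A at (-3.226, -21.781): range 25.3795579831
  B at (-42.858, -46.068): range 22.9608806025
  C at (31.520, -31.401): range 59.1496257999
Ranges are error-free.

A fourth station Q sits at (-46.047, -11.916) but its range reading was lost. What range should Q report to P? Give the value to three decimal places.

25.111

eq1: (x + 3.226)² + (y + 21.781)² = 25.3795579831²
eq2: (x + 42.858)² + (y + 46.068)² = 22.9608806025²
eq3: (x − 31.520)² + (y + 31.401)² = 59.1496257999²
eq2−eq1, eq2−eq3 (x²,y² cancel):
  79.264·x + 48.574·y = -3591.169676
  148.756·x + 29.334·y = -4951.011781
det = 79.264·29.334 − 48.574·148.756 = -4900.543768
x = (-3591.169676·29.334 − 48.574·-4951.011781) / -4900.543768 = -27.577975
y = (79.264·-4951.011781 − -3591.169676·148.756) / -4900.543768 = -28.929655
|P − Q| = √((-27.577975 − -46.047)² + (-28.929655 − -11.916)²) = 25.111139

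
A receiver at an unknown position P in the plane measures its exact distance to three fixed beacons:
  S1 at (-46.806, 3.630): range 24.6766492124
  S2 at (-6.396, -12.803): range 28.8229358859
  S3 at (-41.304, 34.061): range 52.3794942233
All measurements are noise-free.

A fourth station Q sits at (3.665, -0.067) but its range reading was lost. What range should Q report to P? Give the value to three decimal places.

42.368

eq1: (x + 46.806)² + (y − 3.630)² = 24.6766492124²
eq2: (x + 6.396)² + (y + 12.803)² = 28.8229358859²
eq3: (x + 41.304)² + (y − 34.061)² = 52.3794942233²
eq2−eq3, eq2−eq1 (x²,y² cancel):
  -69.816·x + 93.728·y = 748.496730
  -80.820·x + 32.866·y = 2220.977528
det = -69.816·32.866 − 93.728·-80.820 = 5280.524304
x = (748.496730·32.866 − 93.728·2220.977528) / 5280.524304 = -34.763156
y = (-69.816·2220.977528 − 748.496730·-80.820) / 5280.524304 = -17.908498
|P − Q| = √((-34.763156 − 3.665)² + (-17.908498 − -0.067)²) = 42.367938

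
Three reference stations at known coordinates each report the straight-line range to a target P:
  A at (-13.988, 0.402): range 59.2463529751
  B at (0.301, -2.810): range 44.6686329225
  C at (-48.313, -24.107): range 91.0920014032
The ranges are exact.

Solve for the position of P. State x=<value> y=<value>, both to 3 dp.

eq1: (x + 13.988)² + (y − 0.402)² = 59.2463529751²
eq2: (x − 0.301)² + (y + 2.810)² = 44.6686329225²
eq3: (x + 48.313)² + (y + 24.107)² = 91.0920014032²
eq3−eq1, eq3−eq2 (x²,y² cancel):
  68.650·x + 49.018·y = 2068.154709
  97.228·x + 42.594·y = 3395.159235
det = 68.650·42.594 − 49.018·97.228 = -1841.844004
x = (2068.154709·42.594 − 49.018·3395.159235) / -1841.844004 = 42.529624
y = (68.650·3395.159235 − 2068.154709·97.228) / -1841.844004 = -17.371252

x=42.530 y=-17.371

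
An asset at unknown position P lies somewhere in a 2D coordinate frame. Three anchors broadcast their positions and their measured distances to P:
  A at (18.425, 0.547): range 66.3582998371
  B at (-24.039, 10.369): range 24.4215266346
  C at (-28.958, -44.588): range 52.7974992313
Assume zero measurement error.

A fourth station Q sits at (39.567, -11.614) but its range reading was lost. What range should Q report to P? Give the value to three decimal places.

88.884

eq1: (x − 18.425)² + (y − 0.547)² = 66.3582998371²
eq2: (x + 24.039)² + (y − 10.369)² = 24.4215266346²
eq3: (x + 28.958)² + (y + 44.588)² = 52.7974992313²
eq2−eq3, eq2−eq1 (x²,y² cancel):
  -9.838·x − 109.914·y = -49.899136
  84.928·x − 19.644·y = -4152.622842
det = -9.838·-19.644 − -109.914·84.928 = 9528.033864
x = (-49.899136·-19.644 − -109.914·-4152.622842) / 9528.033864 = -47.801170
y = (-9.838·-4152.622842 − -49.899136·84.928) / 9528.033864 = 4.732491
|P − Q| = √((-47.801170 − 39.567)² + (4.732491 − -11.614)²) = 88.884222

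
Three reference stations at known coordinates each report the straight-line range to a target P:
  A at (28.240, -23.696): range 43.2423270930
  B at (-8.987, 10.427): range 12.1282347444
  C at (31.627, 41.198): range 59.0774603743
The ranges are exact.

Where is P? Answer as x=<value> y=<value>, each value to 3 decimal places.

eq1: (x − 28.240)² + (y + 23.696)² = 43.2423270930²
eq2: (x + 8.987)² + (y − 10.427)² = 12.1282347444²
eq3: (x − 31.627)² + (y − 41.198)² = 59.0774603743²
eq2−eq1, eq2−eq3 (x²,y² cancel):
  74.454·x − 68.246·y = -553.295256
  81.228·x + 61.542·y = -834.998411
det = 74.454·61.542 − -68.246·81.228 = 10125.534156
x = (-553.295256·61.542 − -68.246·-834.998411) / 10125.534156 = -8.990755
y = (74.454·-834.998411 − -553.295256·81.228) / 10125.534156 = -1.701234

x=-8.991 y=-1.701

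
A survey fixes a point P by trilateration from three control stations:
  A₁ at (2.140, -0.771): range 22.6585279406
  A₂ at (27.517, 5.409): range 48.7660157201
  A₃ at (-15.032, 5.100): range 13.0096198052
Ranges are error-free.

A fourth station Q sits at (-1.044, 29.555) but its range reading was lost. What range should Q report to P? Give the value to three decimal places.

eq1: (x − 2.140)² + (y + 0.771)² = 22.6585279406²
eq2: (x − 27.517)² + (y − 5.409)² = 48.7660157201²
eq3: (x + 15.032)² + (y − 5.100)² = 13.0096198052²
eq2−eq3, eq2−eq1 (x²,y² cancel):
  -85.098·x − 0.618·y = 1674.402536
  -50.754·x − 12.360·y = 1083.446872
det = -85.098·-12.360 − -0.618·-50.754 = 1020.445308
x = (1674.402536·-12.360 − -0.618·1083.446872) / 1020.445308 = -19.624810
y = (-85.098·1083.446872 − 1674.402536·-50.754) / 1020.445308 = -7.071947
|P − Q| = √((-19.624810 − -1.044)² + (-7.071947 − 29.555)²) = 41.070425

41.070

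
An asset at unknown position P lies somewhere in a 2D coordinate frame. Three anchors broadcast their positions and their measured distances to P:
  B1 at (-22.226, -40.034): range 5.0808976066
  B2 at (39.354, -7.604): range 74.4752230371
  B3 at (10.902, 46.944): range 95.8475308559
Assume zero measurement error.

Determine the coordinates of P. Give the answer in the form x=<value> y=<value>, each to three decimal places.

eq1: (x + 22.226)² + (y + 40.034)² = 5.0808976066²
eq2: (x − 39.354)² + (y + 7.604)² = 74.4752230371²
eq3: (x − 10.902)² + (y − 46.944)² = 95.8475308559²
eq3−eq1, eq3−eq2 (x²,y² cancel):
  -66.256·x − 173.956·y = 8935.057143
  56.904·x − 109.096·y = 2924.155717
det = -66.256·-109.096 − -173.956·56.904 = 17127.056800
x = (8935.057143·-109.096 − -173.956·2924.155717) / 17127.056800 = -27.214516
y = (-66.256·2924.155717 − 8935.057143·56.904) / 17127.056800 = -40.998483

x=-27.215 y=-40.998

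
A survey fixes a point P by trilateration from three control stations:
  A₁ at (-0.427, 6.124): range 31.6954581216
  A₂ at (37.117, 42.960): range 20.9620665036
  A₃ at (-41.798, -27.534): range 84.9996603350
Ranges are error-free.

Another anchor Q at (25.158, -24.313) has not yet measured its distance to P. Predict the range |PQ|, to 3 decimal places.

51.779

eq1: (x + 0.427)² + (y − 6.124)² = 31.6954581216²
eq2: (x − 37.117)² + (y − 42.960)² = 20.9620665036²
eq3: (x + 41.798)² + (y + 27.534)² = 84.9996603350²
eq1−eq2, eq1−eq3 (x²,y² cancel):
  75.088·x + 73.672·y = 3750.741417
  -82.742·x − 67.316·y = -3752.831937
det = 75.088·-67.316 − 73.672·-82.742 = 1041.144816
x = (3750.741417·-67.316 − 73.672·-3752.831937) / 1041.144816 = 23.045521
y = (75.088·-3752.831937 − 3750.741417·-82.742) / 1041.144816 = 27.422892
|P − Q| = √((23.045521 − 25.158)² + (27.422892 − -24.313)²) = 51.779002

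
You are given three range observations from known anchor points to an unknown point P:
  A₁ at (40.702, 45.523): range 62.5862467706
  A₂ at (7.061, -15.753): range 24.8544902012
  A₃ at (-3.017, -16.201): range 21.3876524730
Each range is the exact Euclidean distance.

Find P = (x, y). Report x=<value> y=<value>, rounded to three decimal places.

eq1: (x − 40.702)² + (y − 45.523)² = 62.5862467706²
eq2: (x − 7.061)² + (y + 15.753)² = 24.8544902012²
eq3: (x + 3.017)² + (y + 16.201)² = 21.3876524730²
eq1−eq3, eq1−eq2 (x²,y² cancel):
  -87.438·x − 123.448·y = 2.184964
  -67.282·x − 122.552·y = -131.689001
det = -87.438·-122.552 − -123.448·-67.282 = 2409.873440
x = (2.184964·-122.552 − -123.448·-131.689001) / 2409.873440 = -6.857006
y = (-87.438·-131.689001 − 2.184964·-67.282) / 2409.873440 = 4.839105

x=-6.857 y=4.839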